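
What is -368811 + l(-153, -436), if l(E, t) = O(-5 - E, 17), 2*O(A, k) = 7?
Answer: -737615/2 ≈ -3.6881e+5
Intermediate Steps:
O(A, k) = 7/2 (O(A, k) = (½)*7 = 7/2)
l(E, t) = 7/2
-368811 + l(-153, -436) = -368811 + 7/2 = -737615/2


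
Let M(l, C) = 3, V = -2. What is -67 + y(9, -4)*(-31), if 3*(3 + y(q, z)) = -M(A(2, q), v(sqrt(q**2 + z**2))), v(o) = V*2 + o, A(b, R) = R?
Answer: 57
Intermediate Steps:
v(o) = -4 + o (v(o) = -2*2 + o = -4 + o)
y(q, z) = -4 (y(q, z) = -3 + (-1*3)/3 = -3 + (1/3)*(-3) = -3 - 1 = -4)
-67 + y(9, -4)*(-31) = -67 - 4*(-31) = -67 + 124 = 57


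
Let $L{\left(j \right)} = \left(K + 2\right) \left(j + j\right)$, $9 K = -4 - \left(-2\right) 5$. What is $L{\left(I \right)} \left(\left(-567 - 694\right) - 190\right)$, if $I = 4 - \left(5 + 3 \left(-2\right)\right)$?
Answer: $- \frac{116080}{3} \approx -38693.0$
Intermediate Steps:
$I = 5$ ($I = 4 - \left(5 - 6\right) = 4 - -1 = 4 + 1 = 5$)
$K = \frac{2}{3}$ ($K = \frac{-4 - \left(-2\right) 5}{9} = \frac{-4 - -10}{9} = \frac{-4 + 10}{9} = \frac{1}{9} \cdot 6 = \frac{2}{3} \approx 0.66667$)
$L{\left(j \right)} = \frac{16 j}{3}$ ($L{\left(j \right)} = \left(\frac{2}{3} + 2\right) \left(j + j\right) = \frac{8 \cdot 2 j}{3} = \frac{16 j}{3}$)
$L{\left(I \right)} \left(\left(-567 - 694\right) - 190\right) = \frac{16}{3} \cdot 5 \left(\left(-567 - 694\right) - 190\right) = \frac{80 \left(-1261 - 190\right)}{3} = \frac{80}{3} \left(-1451\right) = - \frac{116080}{3}$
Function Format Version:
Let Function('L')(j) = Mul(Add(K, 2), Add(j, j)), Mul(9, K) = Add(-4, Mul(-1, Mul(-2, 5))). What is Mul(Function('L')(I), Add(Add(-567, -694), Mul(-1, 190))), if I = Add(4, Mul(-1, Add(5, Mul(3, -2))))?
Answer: Rational(-116080, 3) ≈ -38693.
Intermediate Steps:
I = 5 (I = Add(4, Mul(-1, Add(5, -6))) = Add(4, Mul(-1, -1)) = Add(4, 1) = 5)
K = Rational(2, 3) (K = Mul(Rational(1, 9), Add(-4, Mul(-1, Mul(-2, 5)))) = Mul(Rational(1, 9), Add(-4, Mul(-1, -10))) = Mul(Rational(1, 9), Add(-4, 10)) = Mul(Rational(1, 9), 6) = Rational(2, 3) ≈ 0.66667)
Function('L')(j) = Mul(Rational(16, 3), j) (Function('L')(j) = Mul(Add(Rational(2, 3), 2), Add(j, j)) = Mul(Rational(8, 3), Mul(2, j)) = Mul(Rational(16, 3), j))
Mul(Function('L')(I), Add(Add(-567, -694), Mul(-1, 190))) = Mul(Mul(Rational(16, 3), 5), Add(Add(-567, -694), Mul(-1, 190))) = Mul(Rational(80, 3), Add(-1261, -190)) = Mul(Rational(80, 3), -1451) = Rational(-116080, 3)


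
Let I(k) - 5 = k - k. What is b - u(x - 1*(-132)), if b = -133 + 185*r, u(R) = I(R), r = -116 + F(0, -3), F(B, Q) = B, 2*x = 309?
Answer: -21598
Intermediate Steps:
x = 309/2 (x = (1/2)*309 = 309/2 ≈ 154.50)
I(k) = 5 (I(k) = 5 + (k - k) = 5 + 0 = 5)
r = -116 (r = -116 + 0 = -116)
u(R) = 5
b = -21593 (b = -133 + 185*(-116) = -133 - 21460 = -21593)
b - u(x - 1*(-132)) = -21593 - 1*5 = -21593 - 5 = -21598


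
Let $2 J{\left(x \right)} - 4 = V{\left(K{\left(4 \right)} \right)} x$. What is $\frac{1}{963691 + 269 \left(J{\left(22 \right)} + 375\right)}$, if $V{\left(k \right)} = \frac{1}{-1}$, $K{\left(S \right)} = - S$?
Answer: $\frac{1}{1062145} \approx 9.4149 \cdot 10^{-7}$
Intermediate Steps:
$V{\left(k \right)} = -1$
$J{\left(x \right)} = 2 - \frac{x}{2}$ ($J{\left(x \right)} = 2 + \frac{\left(-1\right) x}{2} = 2 - \frac{x}{2}$)
$\frac{1}{963691 + 269 \left(J{\left(22 \right)} + 375\right)} = \frac{1}{963691 + 269 \left(\left(2 - 11\right) + 375\right)} = \frac{1}{963691 + 269 \left(-9 + 375\right)} = \frac{1}{963691 + 269 \cdot 366} = \frac{1}{963691 + 98454} = \frac{1}{1062145}$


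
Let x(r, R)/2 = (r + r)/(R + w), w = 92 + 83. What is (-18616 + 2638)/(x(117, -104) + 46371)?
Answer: -378146/1097603 ≈ -0.34452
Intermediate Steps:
w = 175
x(r, R) = 4*r/(175 + R) (x(r, R) = 2*((r + r)/(R + 175)) = 2*((2*r)/(175 + R)) = 2*(2*r/(175 + R)) = 4*r/(175 + R))
(-18616 + 2638)/(x(117, -104) + 46371) = (-18616 + 2638)/(4*117/(175 - 104) + 46371) = -15978/(4*117/71 + 46371) = -15978/(4*117*(1/71) + 46371) = -15978/(468/71 + 46371) = -15978/3292809/71 = -15978*71/3292809 = -378146/1097603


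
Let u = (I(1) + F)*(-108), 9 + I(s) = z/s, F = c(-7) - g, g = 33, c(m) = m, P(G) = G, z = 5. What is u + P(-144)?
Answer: 4608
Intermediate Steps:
F = -40 (F = -7 - 1*33 = -7 - 33 = -40)
I(s) = -9 + 5/s
u = 4752 (u = ((-9 + 5/1) - 40)*(-108) = ((-9 + 5*1) - 40)*(-108) = ((-9 + 5) - 40)*(-108) = (-4 - 40)*(-108) = -44*(-108) = 4752)
u + P(-144) = 4752 - 144 = 4608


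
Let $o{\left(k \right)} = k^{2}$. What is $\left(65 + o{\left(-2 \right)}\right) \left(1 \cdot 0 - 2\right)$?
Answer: $-138$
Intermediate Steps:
$\left(65 + o{\left(-2 \right)}\right) \left(1 \cdot 0 - 2\right) = \left(65 + \left(-2\right)^{2}\right) \left(1 \cdot 0 - 2\right) = \left(65 + 4\right) \left(0 - 2\right) = 69 \left(-2\right) = -138$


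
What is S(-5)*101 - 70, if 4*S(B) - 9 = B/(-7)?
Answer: 1227/7 ≈ 175.29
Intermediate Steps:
S(B) = 9/4 - B/28 (S(B) = 9/4 + (B/(-7))/4 = 9/4 + (B*(-⅐))/4 = 9/4 + (-B/7)/4 = 9/4 - B/28)
S(-5)*101 - 70 = (9/4 - 1/28*(-5))*101 - 70 = (9/4 + 5/28)*101 - 70 = (17/7)*101 - 70 = 1717/7 - 70 = 1227/7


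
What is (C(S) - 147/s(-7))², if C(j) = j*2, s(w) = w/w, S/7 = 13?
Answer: 1225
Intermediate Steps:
S = 91 (S = 7*13 = 91)
s(w) = 1
C(j) = 2*j
(C(S) - 147/s(-7))² = (2*91 - 147/1)² = (182 - 147*1)² = (182 - 147)² = 35² = 1225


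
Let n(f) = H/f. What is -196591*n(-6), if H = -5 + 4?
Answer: -196591/6 ≈ -32765.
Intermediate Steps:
H = -1
n(f) = -1/f
-196591*n(-6) = -(-196591)/(-6) = -(-196591)*(-1)/6 = -196591*1/6 = -196591/6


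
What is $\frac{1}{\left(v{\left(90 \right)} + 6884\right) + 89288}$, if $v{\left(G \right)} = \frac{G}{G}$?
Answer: $\frac{1}{96173} \approx 1.0398 \cdot 10^{-5}$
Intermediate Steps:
$v{\left(G \right)} = 1$
$\frac{1}{\left(v{\left(90 \right)} + 6884\right) + 89288} = \frac{1}{\left(1 + 6884\right) + 89288} = \frac{1}{6885 + 89288} = \frac{1}{96173}$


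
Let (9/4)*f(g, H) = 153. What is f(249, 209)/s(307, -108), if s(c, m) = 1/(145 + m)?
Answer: 2516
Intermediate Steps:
f(g, H) = 68 (f(g, H) = (4/9)*153 = 68)
f(249, 209)/s(307, -108) = 68/(1/(145 - 108)) = 68/(1/37) = 68*37 = 2516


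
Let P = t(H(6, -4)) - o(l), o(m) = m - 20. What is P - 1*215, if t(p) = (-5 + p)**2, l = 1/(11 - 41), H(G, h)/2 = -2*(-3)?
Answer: -4379/30 ≈ -145.97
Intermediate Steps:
H(G, h) = 12 (H(G, h) = 2*(-2*(-3)) = 2*6 = 12)
l = -1/30 (l = 1/(-30) = -1/30 ≈ -0.033333)
o(m) = -20 + m
P = 2071/30 (P = (-5 + 12)**2 - (-20 - 1/30) = 7**2 - 1*(-601/30) = 49 + 601/30 = 2071/30 ≈ 69.033)
P - 1*215 = 2071/30 - 1*215 = 2071/30 - 215 = -4379/30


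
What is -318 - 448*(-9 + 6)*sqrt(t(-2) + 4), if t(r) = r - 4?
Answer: -318 + 1344*I*sqrt(2) ≈ -318.0 + 1900.7*I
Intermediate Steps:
t(r) = -4 + r
-318 - 448*(-9 + 6)*sqrt(t(-2) + 4) = -318 - 448*(-9 + 6)*sqrt((-4 - 2) + 4) = -318 - (-1344)*sqrt(-6 + 4) = -318 - (-1344)*sqrt(-2) = -318 - (-1344)*I*sqrt(2) = -318 + 1344*I*sqrt(2)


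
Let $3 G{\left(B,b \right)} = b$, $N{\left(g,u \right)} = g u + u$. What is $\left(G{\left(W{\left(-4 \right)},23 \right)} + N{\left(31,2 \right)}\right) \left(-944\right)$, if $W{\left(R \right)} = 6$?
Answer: $- \frac{202960}{3} \approx -67653.0$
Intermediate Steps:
$N{\left(g,u \right)} = u + g u$
$G{\left(B,b \right)} = \frac{b}{3}$
$\left(G{\left(W{\left(-4 \right)},23 \right)} + N{\left(31,2 \right)}\right) \left(-944\right) = \left(\frac{1}{3} \cdot 23 + 2 \left(1 + 31\right)\right) \left(-944\right) = \left(\frac{23}{3} + 2 \cdot 32\right) \left(-944\right) = \left(\frac{23}{3} + 64\right) \left(-944\right) = \frac{215}{3} \left(-944\right) = - \frac{202960}{3}$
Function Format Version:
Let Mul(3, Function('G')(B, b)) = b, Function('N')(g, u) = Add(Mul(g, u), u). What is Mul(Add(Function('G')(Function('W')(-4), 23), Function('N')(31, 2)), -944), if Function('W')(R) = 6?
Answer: Rational(-202960, 3) ≈ -67653.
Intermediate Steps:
Function('N')(g, u) = Add(u, Mul(g, u))
Function('G')(B, b) = Mul(Rational(1, 3), b)
Mul(Add(Function('G')(Function('W')(-4), 23), Function('N')(31, 2)), -944) = Mul(Add(Mul(Rational(1, 3), 23), Mul(2, Add(1, 31))), -944) = Mul(Add(Rational(23, 3), Mul(2, 32)), -944) = Mul(Add(Rational(23, 3), 64), -944) = Mul(Rational(215, 3), -944) = Rational(-202960, 3)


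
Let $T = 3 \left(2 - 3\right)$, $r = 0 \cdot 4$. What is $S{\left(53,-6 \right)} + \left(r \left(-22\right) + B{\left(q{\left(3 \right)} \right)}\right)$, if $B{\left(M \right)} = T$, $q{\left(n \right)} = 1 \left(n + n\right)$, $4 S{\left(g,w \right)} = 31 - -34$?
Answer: $\frac{53}{4} \approx 13.25$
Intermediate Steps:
$r = 0$
$T = -3$ ($T = 3 \left(-1\right) = -3$)
$S{\left(g,w \right)} = \frac{65}{4}$ ($S{\left(g,w \right)} = \frac{31 - -34}{4} = \frac{31 + 34}{4} = \frac{1}{4} \cdot 65 = \frac{65}{4}$)
$q{\left(n \right)} = 2 n$ ($q{\left(n \right)} = 1 \cdot 2 n = 2 n$)
$B{\left(M \right)} = -3$
$S{\left(53,-6 \right)} + \left(r \left(-22\right) + B{\left(q{\left(3 \right)} \right)}\right) = \frac{65}{4} + \left(0 \left(-22\right) - 3\right) = \frac{65}{4} + \left(0 - 3\right) = \frac{65}{4} - 3 = \frac{53}{4}$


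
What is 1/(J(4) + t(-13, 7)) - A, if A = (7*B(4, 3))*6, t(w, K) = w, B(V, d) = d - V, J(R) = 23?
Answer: 421/10 ≈ 42.100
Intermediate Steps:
A = -42 (A = (7*(3 - 1*4))*6 = (7*(3 - 4))*6 = (7*(-1))*6 = -7*6 = -42)
1/(J(4) + t(-13, 7)) - A = 1/(23 - 13) - 1*(-42) = 1/10 + 42 = ⅒ + 42 = 421/10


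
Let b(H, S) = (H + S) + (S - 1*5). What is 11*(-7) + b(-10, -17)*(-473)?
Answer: 23100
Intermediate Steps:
b(H, S) = -5 + H + 2*S (b(H, S) = (H + S) + (S - 5) = (H + S) + (-5 + S) = -5 + H + 2*S)
11*(-7) + b(-10, -17)*(-473) = 11*(-7) + (-5 - 10 + 2*(-17))*(-473) = -77 + (-5 - 10 - 34)*(-473) = -77 - 49*(-473) = -77 + 23177 = 23100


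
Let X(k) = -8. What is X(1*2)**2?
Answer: 64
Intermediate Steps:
X(1*2)**2 = (-8)**2 = 64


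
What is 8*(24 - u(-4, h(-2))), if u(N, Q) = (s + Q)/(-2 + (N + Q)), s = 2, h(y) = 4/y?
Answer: 192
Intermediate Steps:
u(N, Q) = (2 + Q)/(-2 + N + Q) (u(N, Q) = (2 + Q)/(-2 + (N + Q)) = (2 + Q)/(-2 + N + Q))
8*(24 - u(-4, h(-2))) = 8*(24 - (2 + 4/(-2))/(-2 - 4 + 4/(-2))) = 8*(24 - (2 + 4*(-½))/(-2 - 4 + 4*(-½))) = 8*(24 - (2 - 2)/(-2 - 4 - 2)) = 8*(24 - 0/(-8)) = 8*(24 - (-1)*0/8) = 8*(24 - 1*0) = 8*(24 + 0) = 8*24 = 192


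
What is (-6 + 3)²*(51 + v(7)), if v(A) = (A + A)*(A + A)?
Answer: 2223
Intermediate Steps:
v(A) = 4*A² (v(A) = (2*A)*(2*A) = 4*A²)
(-6 + 3)²*(51 + v(7)) = (-6 + 3)²*(51 + 4*7²) = (-3)²*(51 + 4*49) = 9*(51 + 196) = 9*247 = 2223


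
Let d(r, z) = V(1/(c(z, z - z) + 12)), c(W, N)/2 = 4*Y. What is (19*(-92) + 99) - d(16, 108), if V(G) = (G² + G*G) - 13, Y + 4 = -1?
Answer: -641313/392 ≈ -1636.0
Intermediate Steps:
Y = -5 (Y = -4 - 1 = -5)
c(W, N) = -40 (c(W, N) = 2*(4*(-5)) = 2*(-20) = -40)
V(G) = -13 + 2*G² (V(G) = (G² + G²) - 13 = 2*G² - 13 = -13 + 2*G²)
d(r, z) = -5095/392 (d(r, z) = -13 + 2*(1/(-40 + 12))² = -13 + 2*(1/(-28))² = -13 + 2*(-1/28)² = -13 + 2*(1/784) = -13 + 1/392 = -5095/392)
(19*(-92) + 99) - d(16, 108) = (19*(-92) + 99) - 1*(-5095/392) = (-1748 + 99) + 5095/392 = -1649 + 5095/392 = -641313/392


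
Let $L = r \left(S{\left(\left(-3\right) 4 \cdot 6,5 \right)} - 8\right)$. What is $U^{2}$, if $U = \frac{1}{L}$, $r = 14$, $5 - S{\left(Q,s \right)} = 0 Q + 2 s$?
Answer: $\frac{1}{33124} \approx 3.019 \cdot 10^{-5}$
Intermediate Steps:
$S{\left(Q,s \right)} = 5 - 2 s$ ($S{\left(Q,s \right)} = 5 - \left(0 Q + 2 s\right) = 5 - \left(0 + 2 s\right) = 5 - 2 s$)
$L = -182$ ($L = 14 \left(\left(5 - 10\right) - 8\right) = 14 \left(-5 - 8\right) = 14 \left(-13\right) = -182$)
$U = - \frac{1}{182}$ ($U = \frac{1}{-182} = - \frac{1}{182} \approx -0.0054945$)
$U^{2} = \left(- \frac{1}{182}\right)^{2} = \frac{1}{33124}$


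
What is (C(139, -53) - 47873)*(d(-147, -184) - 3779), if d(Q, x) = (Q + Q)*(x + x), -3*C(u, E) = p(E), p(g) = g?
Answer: -14990156758/3 ≈ -4.9967e+9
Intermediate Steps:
C(u, E) = -E/3
d(Q, x) = 4*Q*x (d(Q, x) = (2*Q)*(2*x) = 4*Q*x)
(C(139, -53) - 47873)*(d(-147, -184) - 3779) = (-1/3*(-53) - 47873)*(4*(-147)*(-184) - 3779) = (53/3 - 47873)*(108192 - 3779) = -143566/3*104413 = -14990156758/3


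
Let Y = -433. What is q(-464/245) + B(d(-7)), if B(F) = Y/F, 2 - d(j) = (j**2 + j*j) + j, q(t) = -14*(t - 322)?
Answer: 14140167/3115 ≈ 4539.4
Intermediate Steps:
q(t) = 4508 - 14*t (q(t) = -14*(-322 + t) = 4508 - 14*t)
d(j) = 2 - j - 2*j**2 (d(j) = 2 - ((j**2 + j*j) + j) = 2 - ((j**2 + j**2) + j) = 2 - (2*j**2 + j) = 2 - (j + 2*j**2) = 2 + (-j - 2*j**2) = 2 - j - 2*j**2)
B(F) = -433/F
q(-464/245) + B(d(-7)) = (4508 - (-6496)/245) - 433/(2 - 1*(-7) - 2*(-7)**2) = (4508 - (-6496)/245) - 433/(2 + 7 - 2*49) = (4508 - 14*(-464/245)) - 433/(2 + 7 - 98) = (4508 + 928/35) - 433/(-89) = 158708/35 - 433*(-1/89) = 158708/35 + 433/89 = 14140167/3115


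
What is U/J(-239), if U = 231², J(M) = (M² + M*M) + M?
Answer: 5929/12667 ≈ 0.46807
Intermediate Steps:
J(M) = M + 2*M² (J(M) = (M² + M²) + M = 2*M² + M = M + 2*M²)
U = 53361
U/J(-239) = 53361/((-239*(1 + 2*(-239)))) = 53361/((-239*(1 - 478))) = 53361/((-239*(-477))) = 53361/114003 = 53361*(1/114003) = 5929/12667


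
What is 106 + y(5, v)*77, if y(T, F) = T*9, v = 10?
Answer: 3571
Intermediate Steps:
y(T, F) = 9*T
106 + y(5, v)*77 = 106 + (9*5)*77 = 106 + 45*77 = 106 + 3465 = 3571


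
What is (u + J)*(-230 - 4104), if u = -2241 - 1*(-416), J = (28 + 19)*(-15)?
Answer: 10965020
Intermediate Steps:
J = -705 (J = 47*(-15) = -705)
u = -1825 (u = -2241 + 416 = -1825)
(u + J)*(-230 - 4104) = (-1825 - 705)*(-230 - 4104) = -2530*(-4334) = 10965020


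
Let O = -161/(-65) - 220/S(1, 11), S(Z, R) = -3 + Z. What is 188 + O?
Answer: 19531/65 ≈ 300.48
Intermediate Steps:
O = 7311/65 (O = -161/(-65) - 220/(-3 + 1) = -161*(-1/65) - 220/(-2) = 161/65 - 220*(-1/2) = 161/65 + 110 = 7311/65 ≈ 112.48)
188 + O = 188 + 7311/65 = 19531/65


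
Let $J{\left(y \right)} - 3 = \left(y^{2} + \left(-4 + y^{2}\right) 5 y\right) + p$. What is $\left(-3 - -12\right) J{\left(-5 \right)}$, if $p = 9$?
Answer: $-4392$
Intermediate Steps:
$J{\left(y \right)} = 12 + y^{2} + y \left(-20 + 5 y^{2}\right)$ ($J{\left(y \right)} = 3 + \left(\left(y^{2} + \left(-4 + y^{2}\right) 5 y\right) + 9\right) = 3 + \left(\left(y^{2} + \left(-20 + 5 y^{2}\right) y\right) + 9\right) = 3 + \left(\left(y^{2} + y \left(-20 + 5 y^{2}\right)\right) + 9\right) = 3 + \left(9 + y^{2} + y \left(-20 + 5 y^{2}\right)\right) = 12 + y^{2} + y \left(-20 + 5 y^{2}\right)$)
$\left(-3 - -12\right) J{\left(-5 \right)} = \left(-3 - -12\right) \left(12 + \left(-5\right)^{2} - -100 + 5 \left(-5\right)^{3}\right) = \left(-3 + 12\right) \left(12 + 25 + 100 + 5 \left(-125\right)\right) = 9 \left(12 + 25 + 100 - 625\right) = 9 \left(-488\right) = -4392$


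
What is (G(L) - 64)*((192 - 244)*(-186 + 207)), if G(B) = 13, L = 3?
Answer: 55692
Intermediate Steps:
(G(L) - 64)*((192 - 244)*(-186 + 207)) = (13 - 64)*((192 - 244)*(-186 + 207)) = -(-2652)*21 = -51*(-1092) = 55692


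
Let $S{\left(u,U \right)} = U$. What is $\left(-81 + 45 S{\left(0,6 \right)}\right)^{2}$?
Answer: $35721$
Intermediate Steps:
$\left(-81 + 45 S{\left(0,6 \right)}\right)^{2} = \left(-81 + 45 \cdot 6\right)^{2} = \left(-81 + 270\right)^{2} = 189^{2} = 35721$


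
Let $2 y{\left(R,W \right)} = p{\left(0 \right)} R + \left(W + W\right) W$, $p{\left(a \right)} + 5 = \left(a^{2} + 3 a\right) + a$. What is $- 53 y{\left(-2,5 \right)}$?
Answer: $-1590$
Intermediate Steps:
$p{\left(a \right)} = -5 + a^{2} + 4 a$ ($p{\left(a \right)} = -5 + \left(\left(a^{2} + 3 a\right) + a\right) = -5 + \left(a^{2} + 4 a\right) = -5 + a^{2} + 4 a$)
$y{\left(R,W \right)} = W^{2} - \frac{5 R}{2}$ ($y{\left(R,W \right)} = \frac{\left(-5 + 0^{2} + 4 \cdot 0\right) R + \left(W + W\right) W}{2} = \frac{\left(-5 + 0 + 0\right) R + 2 W W}{2} = \frac{- 5 R + 2 W^{2}}{2} = W^{2} - \frac{5 R}{2}$)
$- 53 y{\left(-2,5 \right)} = - 53 \left(5^{2} - -5\right) = - 53 \left(25 + 5\right) = \left(-53\right) 30 = -1590$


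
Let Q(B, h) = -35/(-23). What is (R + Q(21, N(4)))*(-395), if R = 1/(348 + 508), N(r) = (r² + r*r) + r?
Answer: -11843285/19688 ≈ -601.55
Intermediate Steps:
N(r) = r + 2*r² (N(r) = (r² + r²) + r = 2*r² + r = r + 2*r²)
Q(B, h) = 35/23 (Q(B, h) = -35*(-1/23) = 35/23)
R = 1/856 ≈ 0.0011682
(R + Q(21, N(4)))*(-395) = (1/856 + 35/23)*(-395) = (29983/19688)*(-395) = -11843285/19688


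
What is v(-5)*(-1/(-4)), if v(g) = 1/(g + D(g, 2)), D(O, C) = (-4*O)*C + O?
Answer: 1/120 ≈ 0.0083333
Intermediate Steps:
D(O, C) = O - 4*C*O (D(O, C) = -4*C*O + O = O - 4*C*O)
v(g) = -1/(6*g) (v(g) = 1/(g + g*(1 - 4*2)) = 1/(g + g*(1 - 8)) = 1/(g + g*(-7)) = 1/(g - 7*g) = 1/(-6*g) = -1/(6*g))
v(-5)*(-1/(-4)) = (-1/6/(-5))*(-1/(-4)) = (-1/6*(-1/5))*(-1*(-1/4)) = (1/30)*(1/4) = 1/120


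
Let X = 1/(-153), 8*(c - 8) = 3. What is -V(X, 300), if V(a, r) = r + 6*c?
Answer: -1401/4 ≈ -350.25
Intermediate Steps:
c = 67/8 (c = 8 + (1/8)*3 = 8 + 3/8 = 67/8 ≈ 8.3750)
X = -1/153 ≈ -0.0065359
V(a, r) = 201/4 + r (V(a, r) = r + 6*(67/8) = r + 201/4 = 201/4 + r)
-V(X, 300) = -(201/4 + 300) = -1*1401/4 = -1401/4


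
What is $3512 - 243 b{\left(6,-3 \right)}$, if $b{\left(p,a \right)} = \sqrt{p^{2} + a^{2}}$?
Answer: $3512 - 729 \sqrt{5} \approx 1881.9$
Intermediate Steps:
$b{\left(p,a \right)} = \sqrt{a^{2} + p^{2}}$
$3512 - 243 b{\left(6,-3 \right)} = 3512 - 243 \sqrt{\left(-3\right)^{2} + 6^{2}} = 3512 - 243 \sqrt{9 + 36} = 3512 - 243 \sqrt{45} = 3512 - 243 \cdot 3 \sqrt{5} = 3512 - 729 \sqrt{5}$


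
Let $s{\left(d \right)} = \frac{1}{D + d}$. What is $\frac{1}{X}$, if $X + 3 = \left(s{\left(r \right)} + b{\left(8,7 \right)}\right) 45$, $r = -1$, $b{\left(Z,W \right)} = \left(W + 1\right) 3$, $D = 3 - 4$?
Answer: $\frac{2}{2109} \approx 0.00094832$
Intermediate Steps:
$D = -1$
$b{\left(Z,W \right)} = 3 + 3 W$ ($b{\left(Z,W \right)} = \left(1 + W\right) 3 = 3 + 3 W$)
$s{\left(d \right)} = \frac{1}{-1 + d}$
$X = \frac{2109}{2}$ ($X = -3 + \left(\frac{1}{-1 - 1} + \left(3 + 3 \cdot 7\right)\right) 45 = -3 + \left(\frac{1}{-2} + \left(3 + 21\right)\right) 45 = -3 + \left(- \frac{1}{2} + 24\right) 45 = -3 + \frac{47}{2} \cdot 45 = -3 + \frac{2115}{2} = \frac{2109}{2} \approx 1054.5$)
$\frac{1}{X} = \frac{1}{\frac{2109}{2}} = \frac{2}{2109}$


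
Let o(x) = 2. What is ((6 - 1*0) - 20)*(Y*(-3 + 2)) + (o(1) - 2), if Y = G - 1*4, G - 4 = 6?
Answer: 84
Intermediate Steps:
G = 10 (G = 4 + 6 = 10)
Y = 6 (Y = 10 - 1*4 = 10 - 4 = 6)
((6 - 1*0) - 20)*(Y*(-3 + 2)) + (o(1) - 2) = ((6 - 1*0) - 20)*(6*(-3 + 2)) + (2 - 2) = ((6 + 0) - 20)*(6*(-1)) + 0 = (6 - 20)*(-6) + 0 = -14*(-6) + 0 = 84 + 0 = 84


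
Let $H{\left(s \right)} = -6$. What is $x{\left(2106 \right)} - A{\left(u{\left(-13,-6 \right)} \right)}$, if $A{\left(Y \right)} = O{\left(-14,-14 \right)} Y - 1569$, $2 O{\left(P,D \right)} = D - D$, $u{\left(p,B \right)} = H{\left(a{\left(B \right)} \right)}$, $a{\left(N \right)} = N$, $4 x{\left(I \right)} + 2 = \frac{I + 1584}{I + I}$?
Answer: $\frac{1468321}{936} \approx 1568.7$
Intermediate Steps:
$x{\left(I \right)} = - \frac{1}{2} + \frac{1584 + I}{8 I}$ ($x{\left(I \right)} = - \frac{1}{2} + \frac{\left(I + 1584\right) \frac{1}{I + I}}{4} = - \frac{1}{2} + \frac{\left(1584 + I\right) \frac{1}{2 I}}{4} = - \frac{1}{2} + \frac{\frac{1}{2} \frac{1}{I} \left(1584 + I\right)}{4} = - \frac{1}{2} + \frac{1584 + I}{8 I}$)
$u{\left(p,B \right)} = -6$
$O{\left(P,D \right)} = 0$ ($O{\left(P,D \right)} = \frac{D - D}{2} = \frac{1}{2} \cdot 0 = 0$)
$A{\left(Y \right)} = -1569$ ($A{\left(Y \right)} = 0 Y - 1569 = 0 - 1569 = -1569$)
$x{\left(2106 \right)} - A{\left(u{\left(-13,-6 \right)} \right)} = \left(- \frac{3}{8} + \frac{198}{2106}\right) - -1569 = \left(- \frac{3}{8} + 198 \cdot \frac{1}{2106}\right) + 1569 = \left(- \frac{3}{8} + \frac{11}{117}\right) + 1569 = - \frac{263}{936} + 1569 = \frac{1468321}{936}$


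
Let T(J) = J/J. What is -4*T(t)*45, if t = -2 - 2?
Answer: -180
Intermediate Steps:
t = -4
T(J) = 1
-4*T(t)*45 = -4*1*45 = -4*45 = -180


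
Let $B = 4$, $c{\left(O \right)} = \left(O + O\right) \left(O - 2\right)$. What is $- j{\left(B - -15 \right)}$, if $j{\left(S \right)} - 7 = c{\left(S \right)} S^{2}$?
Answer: $-233213$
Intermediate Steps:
$c{\left(O \right)} = 2 O \left(-2 + O\right)$
$j{\left(S \right)} = 7 + 2 S^{3} \left(-2 + S\right)$ ($j{\left(S \right)} = 7 + 2 S \left(-2 + S\right) S^{2} = 7 + 2 S^{3} \left(-2 + S\right)$)
$- j{\left(B - -15 \right)} = - (7 + 2 \left(4 - -15\right)^{3} \left(-2 + \left(4 - -15\right)\right)) = - (7 + 2 \left(4 + 15\right)^{3} \left(-2 + \left(4 + 15\right)\right)) = - (7 + 2 \cdot 19^{3} \left(-2 + 19\right)) = - (7 + 2 \cdot 6859 \cdot 17) = - (7 + 233206) = \left(-1\right) 233213 = -233213$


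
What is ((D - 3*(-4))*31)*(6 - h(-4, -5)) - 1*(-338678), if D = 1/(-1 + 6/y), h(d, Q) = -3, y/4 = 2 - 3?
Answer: 1709572/5 ≈ 3.4191e+5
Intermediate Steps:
y = -4 (y = 4*(2 - 3) = 4*(-1) = -4)
D = -⅖ (D = 1/(-1 + 6/(-4)) = 1/(-1 + 6*(-¼)) = 1/(-1 - 3/2) = 1/(-5/2) = -⅖ ≈ -0.40000)
((D - 3*(-4))*31)*(6 - h(-4, -5)) - 1*(-338678) = ((-⅖ - 3*(-4))*31)*(6 - 1*(-3)) - 1*(-338678) = ((-⅖ + 12)*31)*(6 + 3) + 338678 = ((58/5)*31)*9 + 338678 = (1798/5)*9 + 338678 = 16182/5 + 338678 = 1709572/5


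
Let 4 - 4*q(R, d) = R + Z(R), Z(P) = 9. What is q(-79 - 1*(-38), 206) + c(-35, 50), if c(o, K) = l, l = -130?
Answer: -121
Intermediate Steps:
q(R, d) = -5/4 - R/4 (q(R, d) = 1 - (R + 9)/4 = 1 - (9 + R)/4 = 1 + (-9/4 - R/4) = -5/4 - R/4)
c(o, K) = -130
q(-79 - 1*(-38), 206) + c(-35, 50) = (-5/4 - (-79 - 1*(-38))/4) - 130 = (-5/4 - (-79 + 38)/4) - 130 = (-5/4 - 1/4*(-41)) - 130 = (-5/4 + 41/4) - 130 = 9 - 130 = -121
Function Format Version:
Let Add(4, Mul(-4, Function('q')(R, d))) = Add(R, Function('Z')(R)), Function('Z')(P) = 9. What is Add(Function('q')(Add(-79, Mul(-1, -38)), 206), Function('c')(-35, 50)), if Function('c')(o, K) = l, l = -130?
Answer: -121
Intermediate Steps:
Function('q')(R, d) = Add(Rational(-5, 4), Mul(Rational(-1, 4), R)) (Function('q')(R, d) = Add(1, Mul(Rational(-1, 4), Add(R, 9))) = Add(1, Mul(Rational(-1, 4), Add(9, R))) = Add(1, Add(Rational(-9, 4), Mul(Rational(-1, 4), R))) = Add(Rational(-5, 4), Mul(Rational(-1, 4), R)))
Function('c')(o, K) = -130
Add(Function('q')(Add(-79, Mul(-1, -38)), 206), Function('c')(-35, 50)) = Add(Add(Rational(-5, 4), Mul(Rational(-1, 4), Add(-79, Mul(-1, -38)))), -130) = Add(Add(Rational(-5, 4), Mul(Rational(-1, 4), Add(-79, 38))), -130) = Add(Add(Rational(-5, 4), Mul(Rational(-1, 4), -41)), -130) = Add(Add(Rational(-5, 4), Rational(41, 4)), -130) = Add(9, -130) = -121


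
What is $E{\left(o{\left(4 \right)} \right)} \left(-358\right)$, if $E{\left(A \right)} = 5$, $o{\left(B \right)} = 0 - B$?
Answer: $-1790$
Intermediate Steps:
$o{\left(B \right)} = - B$
$E{\left(o{\left(4 \right)} \right)} \left(-358\right) = 5 \left(-358\right) = -1790$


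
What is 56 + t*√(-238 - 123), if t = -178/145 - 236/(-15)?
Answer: 56 + 23978*I/87 ≈ 56.0 + 275.61*I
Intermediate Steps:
t = 1262/87 (t = -178*1/145 - 236*(-1/15) = -178/145 + 236/15 = 1262/87 ≈ 14.506)
56 + t*√(-238 - 123) = 56 + 1262*√(-238 - 123)/87 = 56 + 1262*√(-361)/87 = 56 + 1262*(19*I)/87 = 56 + 23978*I/87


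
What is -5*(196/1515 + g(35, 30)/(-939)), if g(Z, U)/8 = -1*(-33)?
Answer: 71972/94839 ≈ 0.75889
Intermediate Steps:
g(Z, U) = 264 (g(Z, U) = 8*(-1*(-33)) = 8*33 = 264)
-5*(196/1515 + g(35, 30)/(-939)) = -5*(196/1515 + 264/(-939)) = -5*(196*(1/1515) + 264*(-1/939)) = -5*(196/1515 - 88/313) = -5*(-71972/474195) = 71972/94839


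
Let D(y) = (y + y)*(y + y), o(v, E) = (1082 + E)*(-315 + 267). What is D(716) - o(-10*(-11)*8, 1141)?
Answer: 2157328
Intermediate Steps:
o(v, E) = -51936 - 48*E (o(v, E) = (1082 + E)*(-48) = -51936 - 48*E)
D(y) = 4*y² (D(y) = (2*y)*(2*y) = 4*y²)
D(716) - o(-10*(-11)*8, 1141) = 4*716² - (-51936 - 48*1141) = 4*512656 - (-51936 - 54768) = 2050624 - 1*(-106704) = 2050624 + 106704 = 2157328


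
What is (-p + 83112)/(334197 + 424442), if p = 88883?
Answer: -5771/758639 ≈ -0.0076070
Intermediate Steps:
(-p + 83112)/(334197 + 424442) = (-1*88883 + 83112)/(334197 + 424442) = (-88883 + 83112)/758639 = -5771*1/758639 = -5771/758639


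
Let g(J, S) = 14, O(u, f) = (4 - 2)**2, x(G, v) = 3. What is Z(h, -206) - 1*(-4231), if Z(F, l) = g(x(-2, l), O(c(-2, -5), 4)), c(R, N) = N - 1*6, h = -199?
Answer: 4245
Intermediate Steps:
c(R, N) = -6 + N (c(R, N) = N - 6 = -6 + N)
O(u, f) = 4 (O(u, f) = 2**2 = 4)
Z(F, l) = 14
Z(h, -206) - 1*(-4231) = 14 - 1*(-4231) = 14 + 4231 = 4245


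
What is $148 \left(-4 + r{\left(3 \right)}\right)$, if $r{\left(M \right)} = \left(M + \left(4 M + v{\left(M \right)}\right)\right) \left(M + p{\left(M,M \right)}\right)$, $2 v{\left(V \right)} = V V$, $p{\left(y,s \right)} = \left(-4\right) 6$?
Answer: $-61198$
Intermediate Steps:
$p{\left(y,s \right)} = -24$
$v{\left(V \right)} = \frac{V^{2}}{2}$ ($v{\left(V \right)} = \frac{V V}{2} = \frac{V^{2}}{2}$)
$r{\left(M \right)} = \left(-24 + M\right) \left(\frac{M^{2}}{2} + 5 M\right)$ ($r{\left(M \right)} = \left(M + \left(4 M + \frac{M^{2}}{2}\right)\right) \left(M - 24\right) = \left(M + \left(\frac{M^{2}}{2} + 4 M\right)\right) \left(-24 + M\right) = \left(\frac{M^{2}}{2} + 5 M\right) \left(-24 + M\right) = \left(-24 + M\right) \left(\frac{M^{2}}{2} + 5 M\right)$)
$148 \left(-4 + r{\left(3 \right)}\right) = 148 \left(-4 + \frac{1}{2} \cdot 3 \left(-240 + 3^{2} - 42\right)\right) = 148 \left(-4 + \frac{1}{2} \cdot 3 \left(-240 + 9 - 42\right)\right) = 148 \left(-4 + \frac{1}{2} \cdot 3 \left(-273\right)\right) = 148 \left(-4 - \frac{819}{2}\right) = 148 \left(- \frac{827}{2}\right) = -61198$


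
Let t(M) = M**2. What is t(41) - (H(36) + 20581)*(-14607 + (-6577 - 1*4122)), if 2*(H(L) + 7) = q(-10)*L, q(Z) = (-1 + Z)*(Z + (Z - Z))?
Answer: 570753205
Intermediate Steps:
q(Z) = Z*(-1 + Z) (q(Z) = (-1 + Z)*(Z + 0) = (-1 + Z)*Z = Z*(-1 + Z))
H(L) = -7 + 55*L (H(L) = -7 + ((-10*(-1 - 10))*L)/2 = -7 + ((-10*(-11))*L)/2 = -7 + (110*L)/2 = -7 + 55*L)
t(41) - (H(36) + 20581)*(-14607 + (-6577 - 1*4122)) = 41**2 - ((-7 + 55*36) + 20581)*(-14607 + (-6577 - 1*4122)) = 1681 - ((-7 + 1980) + 20581)*(-14607 + (-6577 - 4122)) = 1681 - (1973 + 20581)*(-14607 - 10699) = 1681 - 22554*(-25306) = 1681 - 1*(-570751524) = 1681 + 570751524 = 570753205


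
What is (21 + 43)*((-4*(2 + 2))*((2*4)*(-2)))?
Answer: 16384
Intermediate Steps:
(21 + 43)*((-4*(2 + 2))*((2*4)*(-2))) = 64*((-4*4)*(8*(-2))) = 64*(-16*(-16)) = 64*256 = 16384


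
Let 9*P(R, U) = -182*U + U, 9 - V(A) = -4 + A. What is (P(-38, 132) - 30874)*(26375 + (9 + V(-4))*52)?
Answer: -2788948022/3 ≈ -9.2965e+8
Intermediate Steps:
V(A) = 13 - A (V(A) = 9 - (-4 + A) = 9 + (4 - A) = 13 - A)
P(R, U) = -181*U/9 (P(R, U) = (-182*U + U)/9 = (-181*U)/9 = -181*U/9)
(P(-38, 132) - 30874)*(26375 + (9 + V(-4))*52) = (-181/9*132 - 30874)*(26375 + (9 + (13 - 1*(-4)))*52) = (-7964/3 - 30874)*(26375 + (9 + (13 + 4))*52) = -100586*(26375 + (9 + 17)*52)/3 = -100586*(26375 + 26*52)/3 = -100586*(26375 + 1352)/3 = -100586/3*27727 = -2788948022/3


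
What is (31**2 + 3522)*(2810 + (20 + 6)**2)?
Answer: 15627738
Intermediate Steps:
(31**2 + 3522)*(2810 + (20 + 6)**2) = (961 + 3522)*(2810 + 26**2) = 4483*(2810 + 676) = 4483*3486 = 15627738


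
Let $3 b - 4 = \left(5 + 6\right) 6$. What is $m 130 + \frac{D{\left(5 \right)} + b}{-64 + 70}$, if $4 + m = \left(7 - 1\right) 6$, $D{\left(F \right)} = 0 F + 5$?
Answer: $\frac{74965}{18} \approx 4164.7$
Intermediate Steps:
$D{\left(F \right)} = 5$ ($D{\left(F \right)} = 0 + 5 = 5$)
$m = 32$ ($m = -4 + \left(7 - 1\right) 6 = -4 + 6 \cdot 6 = -4 + 36 = 32$)
$b = \frac{70}{3}$ ($b = \frac{4}{3} + \frac{\left(5 + 6\right) 6}{3} = \frac{4}{3} + \frac{11 \cdot 6}{3} = \frac{4}{3} + \frac{1}{3} \cdot 66 = \frac{4}{3} + 22 = \frac{70}{3} \approx 23.333$)
$m 130 + \frac{D{\left(5 \right)} + b}{-64 + 70} = 32 \cdot 130 + \frac{5 + \frac{70}{3}}{-64 + 70} = 4160 + \frac{85}{3 \cdot 6} = 4160 + \frac{85}{3} \cdot \frac{1}{6} = 4160 + \frac{85}{18} = \frac{74965}{18}$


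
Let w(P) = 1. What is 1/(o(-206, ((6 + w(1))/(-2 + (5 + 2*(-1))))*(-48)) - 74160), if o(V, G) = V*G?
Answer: -1/4944 ≈ -0.00020227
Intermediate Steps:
o(V, G) = G*V
1/(o(-206, ((6 + w(1))/(-2 + (5 + 2*(-1))))*(-48)) - 74160) = 1/((((6 + 1)/(-2 + (5 + 2*(-1))))*(-48))*(-206) - 74160) = 1/(((7/(-2 + (5 - 2)))*(-48))*(-206) - 74160) = 1/(((7/(-2 + 3))*(-48))*(-206) - 74160) = 1/(((7/1)*(-48))*(-206) - 74160) = 1/(((7*1)*(-48))*(-206) - 74160) = 1/((7*(-48))*(-206) - 74160) = 1/(-336*(-206) - 74160) = 1/(69216 - 74160) = 1/(-4944) = -1/4944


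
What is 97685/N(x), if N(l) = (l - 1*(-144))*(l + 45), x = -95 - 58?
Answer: 97685/972 ≈ 100.50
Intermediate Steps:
x = -153
N(l) = (45 + l)*(144 + l) (N(l) = (l + 144)*(45 + l) = (144 + l)*(45 + l) = (45 + l)*(144 + l))
97685/N(x) = 97685/(6480 + (-153)² + 189*(-153)) = 97685/(6480 + 23409 - 28917) = 97685/972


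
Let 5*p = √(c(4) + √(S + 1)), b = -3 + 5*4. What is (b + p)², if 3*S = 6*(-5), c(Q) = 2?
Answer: (85 + √(2 + 3*I))²/25 ≈ 300.46 + 6.2126*I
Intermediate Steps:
S = -10 (S = (6*(-5))/3 = (⅓)*(-30) = -10)
b = 17 (b = -3 + 20 = 17)
p = √(2 + 3*I)/5 (p = √(2 + √(-10 + 1))/5 = √(2 + √(-9))/5 = √(2 + 3*I)/5 ≈ 0.33483 + 0.1792*I)
(b + p)² = (17 + √(2 + 3*I)/5)²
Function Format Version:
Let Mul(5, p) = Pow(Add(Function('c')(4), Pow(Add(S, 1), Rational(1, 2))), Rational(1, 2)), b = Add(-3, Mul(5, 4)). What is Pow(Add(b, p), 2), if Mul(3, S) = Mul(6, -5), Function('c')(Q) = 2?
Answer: Mul(Rational(1, 25), Pow(Add(85, Pow(Add(2, Mul(3, I)), Rational(1, 2))), 2)) ≈ Add(300.46, Mul(6.2126, I))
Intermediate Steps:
S = -10 (S = Mul(Rational(1, 3), Mul(6, -5)) = Mul(Rational(1, 3), -30) = -10)
b = 17 (b = Add(-3, 20) = 17)
p = Mul(Rational(1, 5), Pow(Add(2, Mul(3, I)), Rational(1, 2))) (p = Mul(Rational(1, 5), Pow(Add(2, Pow(Add(-10, 1), Rational(1, 2))), Rational(1, 2))) = Mul(Rational(1, 5), Pow(Add(2, Pow(-9, Rational(1, 2))), Rational(1, 2))) = Mul(Rational(1, 5), Pow(Add(2, Mul(3, I)), Rational(1, 2))) ≈ Add(0.33483, Mul(0.17920, I)))
Pow(Add(b, p), 2) = Pow(Add(17, Mul(Rational(1, 5), Pow(Add(2, Mul(3, I)), Rational(1, 2)))), 2)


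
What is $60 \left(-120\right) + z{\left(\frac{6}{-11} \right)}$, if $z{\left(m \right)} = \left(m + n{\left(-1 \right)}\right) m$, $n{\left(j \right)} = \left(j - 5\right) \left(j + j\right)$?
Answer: $- \frac{871956}{121} \approx -7206.3$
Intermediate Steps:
$n{\left(j \right)} = 2 j \left(-5 + j\right)$ ($n{\left(j \right)} = \left(-5 + j\right) 2 j = 2 j \left(-5 + j\right)$)
$z{\left(m \right)} = m \left(12 + m\right)$ ($z{\left(m \right)} = \left(m + 2 \left(-1\right) \left(-5 - 1\right)\right) m = \left(m + 2 \left(-1\right) \left(-6\right)\right) m = \left(m + 12\right) m = \left(12 + m\right) m = m \left(12 + m\right)$)
$60 \left(-120\right) + z{\left(\frac{6}{-11} \right)} = 60 \left(-120\right) + \frac{6}{-11} \left(12 + \frac{6}{-11}\right) = -7200 + 6 \left(- \frac{1}{11}\right) \left(12 + 6 \left(- \frac{1}{11}\right)\right) = -7200 - \frac{6 \left(12 - \frac{6}{11}\right)}{11} = -7200 - \frac{756}{121} = - \frac{871956}{121}$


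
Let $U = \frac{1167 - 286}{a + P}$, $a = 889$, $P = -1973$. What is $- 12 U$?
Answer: $\frac{2643}{271} \approx 9.7528$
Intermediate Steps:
$U = - \frac{881}{1084}$ ($U = \frac{1167 - 286}{889 - 1973} = \frac{881}{-1084} = 881 \left(- \frac{1}{1084}\right) = - \frac{881}{1084} \approx -0.81273$)
$- 12 U = \left(-12\right) \left(- \frac{881}{1084}\right) = \frac{2643}{271}$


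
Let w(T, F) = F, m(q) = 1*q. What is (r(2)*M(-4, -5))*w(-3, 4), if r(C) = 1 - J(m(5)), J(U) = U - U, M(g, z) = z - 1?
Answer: -24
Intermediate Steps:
m(q) = q
M(g, z) = -1 + z
J(U) = 0
r(C) = 1 (r(C) = 1 - 1*0 = 1 + 0 = 1)
(r(2)*M(-4, -5))*w(-3, 4) = (1*(-1 - 5))*4 = (1*(-6))*4 = -6*4 = -24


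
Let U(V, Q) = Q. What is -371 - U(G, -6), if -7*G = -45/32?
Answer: -365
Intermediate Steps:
G = 45/224 (G = -(-45)/(7*32) = -⅐*(-45/32) = 45/224 ≈ 0.20089)
-371 - U(G, -6) = -371 - 1*(-6) = -371 + 6 = -365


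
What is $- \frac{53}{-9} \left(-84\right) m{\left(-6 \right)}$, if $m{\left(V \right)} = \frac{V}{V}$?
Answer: $- \frac{1484}{3} \approx -494.67$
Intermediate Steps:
$m{\left(V \right)} = 1$
$- \frac{53}{-9} \left(-84\right) m{\left(-6 \right)} = - \frac{53}{-9} \left(-84\right) 1 = \left(-53\right) \left(- \frac{1}{9}\right) \left(-84\right) 1 = \frac{53}{9} \left(-84\right) 1 = \left(- \frac{1484}{3}\right) 1 = - \frac{1484}{3}$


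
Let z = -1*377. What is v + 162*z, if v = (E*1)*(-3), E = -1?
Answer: -61071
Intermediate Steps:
v = 3 (v = -1*1*(-3) = -1*(-3) = 3)
z = -377
v + 162*z = 3 + 162*(-377) = 3 - 61074 = -61071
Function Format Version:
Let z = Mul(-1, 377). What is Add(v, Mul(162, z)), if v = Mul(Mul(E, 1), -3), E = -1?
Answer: -61071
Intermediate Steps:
v = 3 (v = Mul(Mul(-1, 1), -3) = Mul(-1, -3) = 3)
z = -377
Add(v, Mul(162, z)) = Add(3, Mul(162, -377)) = Add(3, -61074) = -61071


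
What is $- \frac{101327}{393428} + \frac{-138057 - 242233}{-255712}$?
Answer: $\frac{15463275537}{12575532592} \approx 1.2296$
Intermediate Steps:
$- \frac{101327}{393428} + \frac{-138057 - 242233}{-255712} = \left(-101327\right) \frac{1}{393428} - - \frac{190145}{127856} = - \frac{101327}{393428} + \frac{190145}{127856} = \frac{15463275537}{12575532592}$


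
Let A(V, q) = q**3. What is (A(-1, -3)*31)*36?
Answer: -30132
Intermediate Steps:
(A(-1, -3)*31)*36 = ((-3)**3*31)*36 = -27*31*36 = -837*36 = -30132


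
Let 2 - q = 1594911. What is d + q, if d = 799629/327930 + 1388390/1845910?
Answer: -1893025810681111/1186920130 ≈ -1.5949e+6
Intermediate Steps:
q = -1594909 (q = 2 - 1*1594911 = 2 - 1594911 = -1594909)
d = 3786937059/1186920130 (d = 799629*(1/327930) + 1388390*(1/1845910) = 15679/6430 + 138839/184591 = 3786937059/1186920130 ≈ 3.1906)
d + q = 3786937059/1186920130 - 1594909 = -1893025810681111/1186920130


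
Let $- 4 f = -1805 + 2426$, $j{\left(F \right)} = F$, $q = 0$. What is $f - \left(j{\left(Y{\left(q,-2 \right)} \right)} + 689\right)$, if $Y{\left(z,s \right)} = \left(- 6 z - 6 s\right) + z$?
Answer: $- \frac{3425}{4} \approx -856.25$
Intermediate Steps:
$Y{\left(z,s \right)} = - 6 s - 5 z$ ($Y{\left(z,s \right)} = \left(- 6 s - 6 z\right) + z = - 6 s - 5 z$)
$f = - \frac{621}{4}$ ($f = - \frac{-1805 + 2426}{4} = \left(- \frac{1}{4}\right) 621 = - \frac{621}{4} \approx -155.25$)
$f - \left(j{\left(Y{\left(q,-2 \right)} \right)} + 689\right) = - \frac{621}{4} - \left(\left(\left(-6\right) \left(-2\right) - 0\right) + 689\right) = - \frac{621}{4} - \left(\left(12 + 0\right) + 689\right) = - \frac{621}{4} - \left(12 + 689\right) = - \frac{621}{4} - 701 = - \frac{3425}{4}$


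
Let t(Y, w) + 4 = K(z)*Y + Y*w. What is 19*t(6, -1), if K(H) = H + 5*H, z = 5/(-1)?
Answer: -3610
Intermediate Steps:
z = -5 (z = 5*(-1) = -5)
K(H) = 6*H
t(Y, w) = -4 - 30*Y + Y*w (t(Y, w) = -4 + ((6*(-5))*Y + Y*w) = -4 + (-30*Y + Y*w) = -4 - 30*Y + Y*w)
19*t(6, -1) = 19*(-4 - 30*6 + 6*(-1)) = 19*(-4 - 180 - 6) = 19*(-190) = -3610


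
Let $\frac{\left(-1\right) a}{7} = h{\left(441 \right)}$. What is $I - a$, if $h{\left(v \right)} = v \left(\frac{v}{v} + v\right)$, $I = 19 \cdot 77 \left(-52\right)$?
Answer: $1288378$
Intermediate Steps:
$I = -76076$ ($I = 1463 \left(-52\right) = -76076$)
$h{\left(v \right)} = v \left(1 + v\right)$
$a = -1364454$ ($a = - 7 \cdot 441 \left(1 + 441\right) = - 7 \cdot 441 \cdot 442 = \left(-7\right) 194922 = -1364454$)
$I - a = -76076 - -1364454 = -76076 + 1364454 = 1288378$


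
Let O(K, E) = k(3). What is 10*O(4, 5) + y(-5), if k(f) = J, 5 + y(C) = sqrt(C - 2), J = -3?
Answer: -35 + I*sqrt(7) ≈ -35.0 + 2.6458*I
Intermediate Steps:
y(C) = -5 + sqrt(-2 + C) (y(C) = -5 + sqrt(C - 2) = -5 + sqrt(-2 + C))
k(f) = -3
O(K, E) = -3
10*O(4, 5) + y(-5) = 10*(-3) + (-5 + sqrt(-2 - 5)) = -30 + (-5 + sqrt(-7)) = -30 + (-5 + I*sqrt(7)) = -35 + I*sqrt(7)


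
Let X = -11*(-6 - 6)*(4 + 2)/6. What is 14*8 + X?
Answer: 244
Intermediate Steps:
X = 132 (X = -11/(6/((-12*6))) = -11/(6/(-72)) = -11/(6*(-1/72)) = -11/(-1/12) = -11*(-12) = 132)
14*8 + X = 14*8 + 132 = 112 + 132 = 244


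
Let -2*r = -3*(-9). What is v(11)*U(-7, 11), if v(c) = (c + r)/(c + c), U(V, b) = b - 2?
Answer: -45/44 ≈ -1.0227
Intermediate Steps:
U(V, b) = -2 + b
r = -27/2 (r = -(-3)*(-9)/2 = -½*27 = -27/2 ≈ -13.500)
v(c) = (-27/2 + c)/(2*c) (v(c) = (c - 27/2)/(c + c) = (-27/2 + c)/((2*c)) = (-27/2 + c)*(1/(2*c)) = (-27/2 + c)/(2*c))
v(11)*U(-7, 11) = ((¼)*(-27 + 2*11)/11)*(-2 + 11) = ((¼)*(1/11)*(-27 + 22))*9 = ((¼)*(1/11)*(-5))*9 = -5/44*9 = -45/44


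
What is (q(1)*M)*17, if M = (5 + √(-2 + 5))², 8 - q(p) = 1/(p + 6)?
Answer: 3740 + 9350*√3/7 ≈ 6053.5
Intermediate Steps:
q(p) = 8 - 1/(6 + p) (q(p) = 8 - 1/(p + 6) = 8 - 1/(6 + p))
M = (5 + √3)² ≈ 45.320
(q(1)*M)*17 = (((47 + 8*1)/(6 + 1))*(5 + √3)²)*17 = (((47 + 8)/7)*(5 + √3)²)*17 = (((⅐)*55)*(5 + √3)²)*17 = (55*(5 + √3)²/7)*17 = 935*(5 + √3)²/7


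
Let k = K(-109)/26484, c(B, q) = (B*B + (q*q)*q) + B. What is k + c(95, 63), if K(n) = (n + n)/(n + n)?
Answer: 6863778829/26484 ≈ 2.5917e+5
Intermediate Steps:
K(n) = 1 (K(n) = (2*n)/((2*n)) = (2*n)*(1/(2*n)) = 1)
c(B, q) = B + B**2 + q**3 (c(B, q) = (B**2 + q**2*q) + B = (B**2 + q**3) + B = B + B**2 + q**3)
k = 1/26484 ≈ 3.7759e-5
k + c(95, 63) = 1/26484 + (95 + 95**2 + 63**3) = 1/26484 + (95 + 9025 + 250047) = 1/26484 + 259167 = 6863778829/26484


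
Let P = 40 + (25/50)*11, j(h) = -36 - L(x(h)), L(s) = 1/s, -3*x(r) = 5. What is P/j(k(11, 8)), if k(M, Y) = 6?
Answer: -455/354 ≈ -1.2853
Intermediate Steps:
x(r) = -5/3 (x(r) = -1/3*5 = -5/3)
j(h) = -177/5 (j(h) = -36 - 1/(-5/3) = -36 - 1*(-3/5) = -36 + 3/5 = -177/5)
P = 91/2 (P = 40 + (25*(1/50))*11 = 40 + (1/2)*11 = 40 + 11/2 = 91/2 ≈ 45.500)
P/j(k(11, 8)) = 91/(2*(-177/5)) = (91/2)*(-5/177) = -455/354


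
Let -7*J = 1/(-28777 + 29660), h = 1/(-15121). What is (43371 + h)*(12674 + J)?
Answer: 51375065586129770/93462901 ≈ 5.4968e+8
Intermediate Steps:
h = -1/15121 ≈ -6.6133e-5
J = -1/6181 (J = -1/(7*(-28777 + 29660)) = -1/7/883 = -1/7*1/883 = -1/6181 ≈ -0.00016179)
(43371 + h)*(12674 + J) = (43371 - 1/15121)*(12674 - 1/6181) = (655812890/15121)*(78337993/6181) = 51375065586129770/93462901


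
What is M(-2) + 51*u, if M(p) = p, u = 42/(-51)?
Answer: -44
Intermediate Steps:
u = -14/17 (u = 42*(-1/51) = -14/17 ≈ -0.82353)
M(-2) + 51*u = -2 + 51*(-14/17) = -2 - 42 = -44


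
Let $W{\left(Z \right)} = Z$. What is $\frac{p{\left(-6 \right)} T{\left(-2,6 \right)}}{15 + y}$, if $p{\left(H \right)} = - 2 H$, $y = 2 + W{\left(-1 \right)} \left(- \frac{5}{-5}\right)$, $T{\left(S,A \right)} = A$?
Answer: $\frac{9}{2} \approx 4.5$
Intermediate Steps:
$y = 1$ ($y = 2 - - \frac{5}{-5} = 2 - \left(-5\right) \left(- \frac{1}{5}\right) = 2 - 1 = 1$)
$\frac{p{\left(-6 \right)} T{\left(-2,6 \right)}}{15 + y} = \frac{\left(-2\right) \left(-6\right) 6}{15 + 1} = \frac{12 \cdot 6}{16} = 72 \cdot \frac{1}{16} = \frac{9}{2}$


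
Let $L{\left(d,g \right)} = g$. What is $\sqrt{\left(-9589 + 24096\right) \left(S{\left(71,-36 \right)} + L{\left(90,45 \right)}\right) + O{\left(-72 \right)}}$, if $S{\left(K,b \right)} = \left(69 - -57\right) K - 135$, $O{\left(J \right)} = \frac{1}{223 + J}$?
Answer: $\frac{\sqrt{2929335491743}}{151} \approx 11335.0$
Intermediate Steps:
$S{\left(K,b \right)} = -135 + 126 K$ ($S{\left(K,b \right)} = \left(69 + 57\right) K - 135 = 126 K - 135 = -135 + 126 K$)
$\sqrt{\left(-9589 + 24096\right) \left(S{\left(71,-36 \right)} + L{\left(90,45 \right)}\right) + O{\left(-72 \right)}} = \sqrt{\left(-9589 + 24096\right) \left(\left(-135 + 126 \cdot 71\right) + 45\right) + \frac{1}{223 - 72}} = \sqrt{14507 \left(\left(-135 + 8946\right) + 45\right) + \frac{1}{151}} = \sqrt{14507 \left(8811 + 45\right) + \frac{1}{151}} = \sqrt{14507 \cdot 8856 + \frac{1}{151}} = \sqrt{128473992 + \frac{1}{151}} = \sqrt{\frac{19399572793}{151}} = \frac{\sqrt{2929335491743}}{151}$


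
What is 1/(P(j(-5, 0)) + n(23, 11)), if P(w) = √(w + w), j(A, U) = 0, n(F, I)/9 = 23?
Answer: 1/207 ≈ 0.0048309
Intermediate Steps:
n(F, I) = 207 (n(F, I) = 9*23 = 207)
P(w) = √2*√w (P(w) = √(2*w) = √2*√w)
1/(P(j(-5, 0)) + n(23, 11)) = 1/(√2*√0 + 207) = 1/(√2*0 + 207) = 1/(0 + 207) = 1/207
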